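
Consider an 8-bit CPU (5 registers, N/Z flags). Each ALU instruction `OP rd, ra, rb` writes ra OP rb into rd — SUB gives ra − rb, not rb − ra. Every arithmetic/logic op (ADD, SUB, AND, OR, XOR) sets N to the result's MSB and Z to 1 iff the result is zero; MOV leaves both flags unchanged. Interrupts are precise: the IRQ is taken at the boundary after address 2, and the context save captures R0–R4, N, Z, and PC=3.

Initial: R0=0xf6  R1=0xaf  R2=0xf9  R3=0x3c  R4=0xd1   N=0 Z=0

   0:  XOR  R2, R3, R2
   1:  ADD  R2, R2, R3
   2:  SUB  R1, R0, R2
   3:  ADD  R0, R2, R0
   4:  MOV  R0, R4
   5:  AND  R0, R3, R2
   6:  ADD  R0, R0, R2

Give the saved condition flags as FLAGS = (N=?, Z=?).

after  0: R0=0xf6 R1=0xaf R2=0xc5 R3=0x3c R4=0xd1  N=1 Z=0
after  1: R0=0xf6 R1=0xaf R2=0x01 R3=0x3c R4=0xd1  N=0 Z=0
after  2: R0=0xf6 R1=0xf5 R2=0x01 R3=0x3c R4=0xd1  N=1 Z=0
-- IRQ taken; context saved, return-PC = 3 --

FLAGS = (N=1, Z=0)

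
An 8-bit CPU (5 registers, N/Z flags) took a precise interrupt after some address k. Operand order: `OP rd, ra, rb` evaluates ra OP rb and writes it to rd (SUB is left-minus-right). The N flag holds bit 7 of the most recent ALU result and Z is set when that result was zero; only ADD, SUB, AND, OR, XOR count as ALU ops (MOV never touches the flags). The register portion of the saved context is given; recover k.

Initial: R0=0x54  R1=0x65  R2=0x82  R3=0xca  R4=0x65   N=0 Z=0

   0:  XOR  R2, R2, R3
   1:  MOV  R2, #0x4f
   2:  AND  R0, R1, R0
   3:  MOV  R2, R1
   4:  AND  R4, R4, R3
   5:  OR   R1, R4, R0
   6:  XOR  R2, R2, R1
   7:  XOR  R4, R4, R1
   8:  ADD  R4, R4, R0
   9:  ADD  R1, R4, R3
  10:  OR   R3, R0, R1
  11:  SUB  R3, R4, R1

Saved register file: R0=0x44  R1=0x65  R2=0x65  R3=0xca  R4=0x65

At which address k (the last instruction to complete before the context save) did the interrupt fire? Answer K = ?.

K = 3

after  0: R0=0x54 R1=0x65 R2=0x48 R3=0xca R4=0x65  N=0 Z=0
after  1: R0=0x54 R1=0x65 R2=0x4f R3=0xca R4=0x65  N=0 Z=0
after  2: R0=0x44 R1=0x65 R2=0x4f R3=0xca R4=0x65  N=0 Z=0
after  3: R0=0x44 R1=0x65 R2=0x65 R3=0xca R4=0x65  N=0 Z=0
-- IRQ taken; context saved, return-PC = 4 --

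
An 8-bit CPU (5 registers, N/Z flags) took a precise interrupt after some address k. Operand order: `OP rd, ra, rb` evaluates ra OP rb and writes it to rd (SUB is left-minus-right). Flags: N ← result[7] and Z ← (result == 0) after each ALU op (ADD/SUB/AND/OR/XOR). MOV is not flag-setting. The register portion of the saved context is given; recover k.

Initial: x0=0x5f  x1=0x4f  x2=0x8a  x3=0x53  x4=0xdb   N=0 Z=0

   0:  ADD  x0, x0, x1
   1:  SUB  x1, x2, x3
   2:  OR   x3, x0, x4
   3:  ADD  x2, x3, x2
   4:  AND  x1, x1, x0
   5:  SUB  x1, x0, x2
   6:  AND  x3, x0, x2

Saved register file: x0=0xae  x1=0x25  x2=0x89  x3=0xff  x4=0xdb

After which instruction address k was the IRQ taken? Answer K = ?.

K = 5

after  0: x0=0xae x1=0x4f x2=0x8a x3=0x53 x4=0xdb  N=1 Z=0
after  1: x0=0xae x1=0x37 x2=0x8a x3=0x53 x4=0xdb  N=0 Z=0
after  2: x0=0xae x1=0x37 x2=0x8a x3=0xff x4=0xdb  N=1 Z=0
after  3: x0=0xae x1=0x37 x2=0x89 x3=0xff x4=0xdb  N=1 Z=0
after  4: x0=0xae x1=0x26 x2=0x89 x3=0xff x4=0xdb  N=0 Z=0
after  5: x0=0xae x1=0x25 x2=0x89 x3=0xff x4=0xdb  N=0 Z=0
-- IRQ taken; context saved, return-PC = 6 --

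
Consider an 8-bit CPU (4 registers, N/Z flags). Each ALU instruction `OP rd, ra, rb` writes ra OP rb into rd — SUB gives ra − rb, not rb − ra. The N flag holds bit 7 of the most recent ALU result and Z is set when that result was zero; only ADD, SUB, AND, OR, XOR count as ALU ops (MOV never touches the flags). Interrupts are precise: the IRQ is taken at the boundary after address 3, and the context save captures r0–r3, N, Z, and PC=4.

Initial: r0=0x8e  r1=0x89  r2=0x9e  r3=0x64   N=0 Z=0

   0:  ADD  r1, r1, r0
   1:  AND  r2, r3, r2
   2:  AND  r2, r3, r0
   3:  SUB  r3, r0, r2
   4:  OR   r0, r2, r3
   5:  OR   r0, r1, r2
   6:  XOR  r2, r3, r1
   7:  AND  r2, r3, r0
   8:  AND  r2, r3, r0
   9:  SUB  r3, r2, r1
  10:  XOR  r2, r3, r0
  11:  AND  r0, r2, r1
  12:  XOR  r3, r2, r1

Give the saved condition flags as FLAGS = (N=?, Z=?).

FLAGS = (N=1, Z=0)

after  0: r0=0x8e r1=0x17 r2=0x9e r3=0x64  N=0 Z=0
after  1: r0=0x8e r1=0x17 r2=0x04 r3=0x64  N=0 Z=0
after  2: r0=0x8e r1=0x17 r2=0x04 r3=0x64  N=0 Z=0
after  3: r0=0x8e r1=0x17 r2=0x04 r3=0x8a  N=1 Z=0
-- IRQ taken; context saved, return-PC = 4 --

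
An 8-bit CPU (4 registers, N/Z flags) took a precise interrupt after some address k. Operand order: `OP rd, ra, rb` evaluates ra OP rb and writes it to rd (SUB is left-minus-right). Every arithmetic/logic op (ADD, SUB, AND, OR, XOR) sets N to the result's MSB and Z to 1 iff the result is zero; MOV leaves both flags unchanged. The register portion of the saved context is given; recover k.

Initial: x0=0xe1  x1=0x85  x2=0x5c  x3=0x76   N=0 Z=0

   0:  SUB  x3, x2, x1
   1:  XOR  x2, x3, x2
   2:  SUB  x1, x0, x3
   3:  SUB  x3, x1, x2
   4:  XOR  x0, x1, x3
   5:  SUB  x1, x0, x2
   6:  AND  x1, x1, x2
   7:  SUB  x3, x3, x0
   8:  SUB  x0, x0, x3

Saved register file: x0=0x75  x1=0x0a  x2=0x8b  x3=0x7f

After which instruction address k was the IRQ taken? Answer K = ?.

after  0: x0=0xe1 x1=0x85 x2=0x5c x3=0xd7  N=1 Z=0
after  1: x0=0xe1 x1=0x85 x2=0x8b x3=0xd7  N=1 Z=0
after  2: x0=0xe1 x1=0x0a x2=0x8b x3=0xd7  N=0 Z=0
after  3: x0=0xe1 x1=0x0a x2=0x8b x3=0x7f  N=0 Z=0
after  4: x0=0x75 x1=0x0a x2=0x8b x3=0x7f  N=0 Z=0
-- IRQ taken; context saved, return-PC = 5 --

K = 4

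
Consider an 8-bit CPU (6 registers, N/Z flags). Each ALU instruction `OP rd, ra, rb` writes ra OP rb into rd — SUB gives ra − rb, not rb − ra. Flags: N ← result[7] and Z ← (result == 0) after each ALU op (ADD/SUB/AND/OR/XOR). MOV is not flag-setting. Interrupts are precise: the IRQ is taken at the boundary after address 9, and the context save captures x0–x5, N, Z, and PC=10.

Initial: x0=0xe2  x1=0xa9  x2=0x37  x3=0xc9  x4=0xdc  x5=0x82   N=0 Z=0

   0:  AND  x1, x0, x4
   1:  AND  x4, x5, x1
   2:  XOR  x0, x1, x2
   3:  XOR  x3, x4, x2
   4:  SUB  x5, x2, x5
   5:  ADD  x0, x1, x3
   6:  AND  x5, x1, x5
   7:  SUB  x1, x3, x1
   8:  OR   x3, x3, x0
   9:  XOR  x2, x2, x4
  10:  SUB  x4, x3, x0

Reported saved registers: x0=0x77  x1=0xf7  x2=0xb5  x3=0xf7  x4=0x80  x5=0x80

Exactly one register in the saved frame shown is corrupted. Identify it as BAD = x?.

after  0: x0=0xe2 x1=0xc0 x2=0x37 x3=0xc9 x4=0xdc x5=0x82  N=1 Z=0
after  1: x0=0xe2 x1=0xc0 x2=0x37 x3=0xc9 x4=0x80 x5=0x82  N=1 Z=0
after  2: x0=0xf7 x1=0xc0 x2=0x37 x3=0xc9 x4=0x80 x5=0x82  N=1 Z=0
after  3: x0=0xf7 x1=0xc0 x2=0x37 x3=0xb7 x4=0x80 x5=0x82  N=1 Z=0
after  4: x0=0xf7 x1=0xc0 x2=0x37 x3=0xb7 x4=0x80 x5=0xb5  N=1 Z=0
after  5: x0=0x77 x1=0xc0 x2=0x37 x3=0xb7 x4=0x80 x5=0xb5  N=0 Z=0
after  6: x0=0x77 x1=0xc0 x2=0x37 x3=0xb7 x4=0x80 x5=0x80  N=1 Z=0
after  7: x0=0x77 x1=0xf7 x2=0x37 x3=0xb7 x4=0x80 x5=0x80  N=1 Z=0
after  8: x0=0x77 x1=0xf7 x2=0x37 x3=0xf7 x4=0x80 x5=0x80  N=1 Z=0
after  9: x0=0x77 x1=0xf7 x2=0xb7 x3=0xf7 x4=0x80 x5=0x80  N=1 Z=0
-- IRQ taken; context saved, return-PC = 10 --
mismatch: x2: reported 0xb5 vs actual 0xb7

BAD = x2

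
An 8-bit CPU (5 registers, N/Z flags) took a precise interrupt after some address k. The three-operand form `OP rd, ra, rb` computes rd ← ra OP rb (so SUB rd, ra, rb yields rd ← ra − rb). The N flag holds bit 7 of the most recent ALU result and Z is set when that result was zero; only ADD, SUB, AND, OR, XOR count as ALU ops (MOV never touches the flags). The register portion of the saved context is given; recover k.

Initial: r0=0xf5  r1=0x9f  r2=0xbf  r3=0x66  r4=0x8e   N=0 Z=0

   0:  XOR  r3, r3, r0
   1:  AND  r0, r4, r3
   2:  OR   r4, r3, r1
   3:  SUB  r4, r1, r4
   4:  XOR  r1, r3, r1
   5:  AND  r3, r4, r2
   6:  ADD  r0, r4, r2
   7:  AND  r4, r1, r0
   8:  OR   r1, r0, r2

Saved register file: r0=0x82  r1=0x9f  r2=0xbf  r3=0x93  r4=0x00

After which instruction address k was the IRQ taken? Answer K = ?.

K = 3

after  0: r0=0xf5 r1=0x9f r2=0xbf r3=0x93 r4=0x8e  N=1 Z=0
after  1: r0=0x82 r1=0x9f r2=0xbf r3=0x93 r4=0x8e  N=1 Z=0
after  2: r0=0x82 r1=0x9f r2=0xbf r3=0x93 r4=0x9f  N=1 Z=0
after  3: r0=0x82 r1=0x9f r2=0xbf r3=0x93 r4=0x00  N=0 Z=1
-- IRQ taken; context saved, return-PC = 4 --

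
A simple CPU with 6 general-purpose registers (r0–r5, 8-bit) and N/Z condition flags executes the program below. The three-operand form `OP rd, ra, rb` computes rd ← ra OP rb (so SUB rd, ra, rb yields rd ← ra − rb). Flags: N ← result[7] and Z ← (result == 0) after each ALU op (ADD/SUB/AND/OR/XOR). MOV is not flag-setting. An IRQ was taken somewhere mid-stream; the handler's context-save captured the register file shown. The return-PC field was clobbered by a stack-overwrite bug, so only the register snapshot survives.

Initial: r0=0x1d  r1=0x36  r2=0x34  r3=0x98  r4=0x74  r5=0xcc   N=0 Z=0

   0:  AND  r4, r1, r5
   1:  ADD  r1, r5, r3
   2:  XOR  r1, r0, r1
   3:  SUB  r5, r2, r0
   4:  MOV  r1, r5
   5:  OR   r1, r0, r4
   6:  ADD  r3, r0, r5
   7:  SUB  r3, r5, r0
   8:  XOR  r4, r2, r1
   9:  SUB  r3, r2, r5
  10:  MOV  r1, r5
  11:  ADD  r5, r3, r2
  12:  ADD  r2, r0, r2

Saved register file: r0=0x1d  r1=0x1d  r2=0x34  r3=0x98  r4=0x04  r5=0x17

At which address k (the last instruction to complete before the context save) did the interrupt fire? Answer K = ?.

K = 5

after  0: r0=0x1d r1=0x36 r2=0x34 r3=0x98 r4=0x04 r5=0xcc  N=0 Z=0
after  1: r0=0x1d r1=0x64 r2=0x34 r3=0x98 r4=0x04 r5=0xcc  N=0 Z=0
after  2: r0=0x1d r1=0x79 r2=0x34 r3=0x98 r4=0x04 r5=0xcc  N=0 Z=0
after  3: r0=0x1d r1=0x79 r2=0x34 r3=0x98 r4=0x04 r5=0x17  N=0 Z=0
after  4: r0=0x1d r1=0x17 r2=0x34 r3=0x98 r4=0x04 r5=0x17  N=0 Z=0
after  5: r0=0x1d r1=0x1d r2=0x34 r3=0x98 r4=0x04 r5=0x17  N=0 Z=0
-- IRQ taken; context saved, return-PC = 6 --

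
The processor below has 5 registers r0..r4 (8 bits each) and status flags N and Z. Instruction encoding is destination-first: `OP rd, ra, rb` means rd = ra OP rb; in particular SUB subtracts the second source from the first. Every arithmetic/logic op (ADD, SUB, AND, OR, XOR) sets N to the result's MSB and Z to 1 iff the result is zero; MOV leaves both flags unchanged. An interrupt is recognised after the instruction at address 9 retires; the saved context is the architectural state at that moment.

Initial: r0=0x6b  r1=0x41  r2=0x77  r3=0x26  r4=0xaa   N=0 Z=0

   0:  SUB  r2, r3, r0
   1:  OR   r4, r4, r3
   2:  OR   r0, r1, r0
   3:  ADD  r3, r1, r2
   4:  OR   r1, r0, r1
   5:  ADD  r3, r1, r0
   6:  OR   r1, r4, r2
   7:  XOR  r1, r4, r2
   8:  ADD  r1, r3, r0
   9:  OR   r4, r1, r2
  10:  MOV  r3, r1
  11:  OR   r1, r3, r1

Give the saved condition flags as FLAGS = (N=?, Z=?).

FLAGS = (N=1, Z=0)

after  0: r0=0x6b r1=0x41 r2=0xbb r3=0x26 r4=0xaa  N=1 Z=0
after  1: r0=0x6b r1=0x41 r2=0xbb r3=0x26 r4=0xae  N=1 Z=0
after  2: r0=0x6b r1=0x41 r2=0xbb r3=0x26 r4=0xae  N=0 Z=0
after  3: r0=0x6b r1=0x41 r2=0xbb r3=0xfc r4=0xae  N=1 Z=0
after  4: r0=0x6b r1=0x6b r2=0xbb r3=0xfc r4=0xae  N=0 Z=0
after  5: r0=0x6b r1=0x6b r2=0xbb r3=0xd6 r4=0xae  N=1 Z=0
after  6: r0=0x6b r1=0xbf r2=0xbb r3=0xd6 r4=0xae  N=1 Z=0
after  7: r0=0x6b r1=0x15 r2=0xbb r3=0xd6 r4=0xae  N=0 Z=0
after  8: r0=0x6b r1=0x41 r2=0xbb r3=0xd6 r4=0xae  N=0 Z=0
after  9: r0=0x6b r1=0x41 r2=0xbb r3=0xd6 r4=0xfb  N=1 Z=0
-- IRQ taken; context saved, return-PC = 10 --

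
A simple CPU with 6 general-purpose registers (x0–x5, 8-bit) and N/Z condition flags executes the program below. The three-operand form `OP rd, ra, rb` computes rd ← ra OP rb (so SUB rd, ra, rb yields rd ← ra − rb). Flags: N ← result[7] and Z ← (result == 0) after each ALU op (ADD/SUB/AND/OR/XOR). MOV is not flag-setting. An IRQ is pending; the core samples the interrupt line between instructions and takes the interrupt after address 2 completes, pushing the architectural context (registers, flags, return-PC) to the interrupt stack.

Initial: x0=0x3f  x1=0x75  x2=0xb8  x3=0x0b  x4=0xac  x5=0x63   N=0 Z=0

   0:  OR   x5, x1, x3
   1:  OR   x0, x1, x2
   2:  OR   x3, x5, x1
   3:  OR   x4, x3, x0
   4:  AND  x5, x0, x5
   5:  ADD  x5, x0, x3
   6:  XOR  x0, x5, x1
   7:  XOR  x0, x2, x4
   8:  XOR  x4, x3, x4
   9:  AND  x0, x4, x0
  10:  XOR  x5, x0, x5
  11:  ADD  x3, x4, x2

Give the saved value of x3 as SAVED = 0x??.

SAVED = 0x7f

after  0: x0=0x3f x1=0x75 x2=0xb8 x3=0x0b x4=0xac x5=0x7f  N=0 Z=0
after  1: x0=0xfd x1=0x75 x2=0xb8 x3=0x0b x4=0xac x5=0x7f  N=1 Z=0
after  2: x0=0xfd x1=0x75 x2=0xb8 x3=0x7f x4=0xac x5=0x7f  N=0 Z=0
-- IRQ taken; context saved, return-PC = 3 --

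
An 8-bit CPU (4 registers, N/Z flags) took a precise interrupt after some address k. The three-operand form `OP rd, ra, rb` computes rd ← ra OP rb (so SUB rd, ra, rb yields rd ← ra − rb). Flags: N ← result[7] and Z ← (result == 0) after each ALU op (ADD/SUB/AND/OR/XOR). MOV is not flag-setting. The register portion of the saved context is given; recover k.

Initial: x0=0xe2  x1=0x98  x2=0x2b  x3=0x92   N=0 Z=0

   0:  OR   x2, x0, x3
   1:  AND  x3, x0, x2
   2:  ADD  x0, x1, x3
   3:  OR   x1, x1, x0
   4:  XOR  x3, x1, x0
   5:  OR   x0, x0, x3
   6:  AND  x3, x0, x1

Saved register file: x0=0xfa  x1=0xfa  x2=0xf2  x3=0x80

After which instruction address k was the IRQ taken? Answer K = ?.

K = 5

after  0: x0=0xe2 x1=0x98 x2=0xf2 x3=0x92  N=1 Z=0
after  1: x0=0xe2 x1=0x98 x2=0xf2 x3=0xe2  N=1 Z=0
after  2: x0=0x7a x1=0x98 x2=0xf2 x3=0xe2  N=0 Z=0
after  3: x0=0x7a x1=0xfa x2=0xf2 x3=0xe2  N=1 Z=0
after  4: x0=0x7a x1=0xfa x2=0xf2 x3=0x80  N=1 Z=0
after  5: x0=0xfa x1=0xfa x2=0xf2 x3=0x80  N=1 Z=0
-- IRQ taken; context saved, return-PC = 6 --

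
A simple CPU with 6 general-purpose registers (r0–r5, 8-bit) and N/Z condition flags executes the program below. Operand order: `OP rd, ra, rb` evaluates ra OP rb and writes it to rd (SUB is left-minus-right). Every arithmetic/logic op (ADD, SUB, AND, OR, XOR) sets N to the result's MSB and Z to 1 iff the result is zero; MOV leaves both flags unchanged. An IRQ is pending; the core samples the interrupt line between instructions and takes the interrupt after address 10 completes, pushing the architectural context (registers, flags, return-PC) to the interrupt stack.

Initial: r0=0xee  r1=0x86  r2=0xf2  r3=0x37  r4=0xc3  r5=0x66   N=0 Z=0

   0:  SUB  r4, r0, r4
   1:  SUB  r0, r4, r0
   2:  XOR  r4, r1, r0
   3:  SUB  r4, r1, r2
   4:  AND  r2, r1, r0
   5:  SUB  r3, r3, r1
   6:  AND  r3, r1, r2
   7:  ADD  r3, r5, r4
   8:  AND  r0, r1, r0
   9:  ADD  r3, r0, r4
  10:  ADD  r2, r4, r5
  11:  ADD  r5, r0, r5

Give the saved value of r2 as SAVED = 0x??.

after  0: r0=0xee r1=0x86 r2=0xf2 r3=0x37 r4=0x2b r5=0x66  N=0 Z=0
after  1: r0=0x3d r1=0x86 r2=0xf2 r3=0x37 r4=0x2b r5=0x66  N=0 Z=0
after  2: r0=0x3d r1=0x86 r2=0xf2 r3=0x37 r4=0xbb r5=0x66  N=1 Z=0
after  3: r0=0x3d r1=0x86 r2=0xf2 r3=0x37 r4=0x94 r5=0x66  N=1 Z=0
after  4: r0=0x3d r1=0x86 r2=0x04 r3=0x37 r4=0x94 r5=0x66  N=0 Z=0
after  5: r0=0x3d r1=0x86 r2=0x04 r3=0xb1 r4=0x94 r5=0x66  N=1 Z=0
after  6: r0=0x3d r1=0x86 r2=0x04 r3=0x04 r4=0x94 r5=0x66  N=0 Z=0
after  7: r0=0x3d r1=0x86 r2=0x04 r3=0xfa r4=0x94 r5=0x66  N=1 Z=0
after  8: r0=0x04 r1=0x86 r2=0x04 r3=0xfa r4=0x94 r5=0x66  N=0 Z=0
after  9: r0=0x04 r1=0x86 r2=0x04 r3=0x98 r4=0x94 r5=0x66  N=1 Z=0
after 10: r0=0x04 r1=0x86 r2=0xfa r3=0x98 r4=0x94 r5=0x66  N=1 Z=0
-- IRQ taken; context saved, return-PC = 11 --

SAVED = 0xfa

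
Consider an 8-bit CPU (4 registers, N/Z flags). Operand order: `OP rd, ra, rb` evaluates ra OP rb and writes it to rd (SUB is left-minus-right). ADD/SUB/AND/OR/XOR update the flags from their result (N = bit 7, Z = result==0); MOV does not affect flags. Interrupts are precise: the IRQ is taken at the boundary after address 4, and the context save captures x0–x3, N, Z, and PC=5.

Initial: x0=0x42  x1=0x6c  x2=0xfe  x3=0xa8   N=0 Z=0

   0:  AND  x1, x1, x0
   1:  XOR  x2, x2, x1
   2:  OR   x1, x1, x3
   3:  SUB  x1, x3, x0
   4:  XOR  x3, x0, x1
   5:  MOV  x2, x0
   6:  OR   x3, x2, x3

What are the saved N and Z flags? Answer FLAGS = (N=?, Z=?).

FLAGS = (N=0, Z=0)

after  0: x0=0x42 x1=0x40 x2=0xfe x3=0xa8  N=0 Z=0
after  1: x0=0x42 x1=0x40 x2=0xbe x3=0xa8  N=1 Z=0
after  2: x0=0x42 x1=0xe8 x2=0xbe x3=0xa8  N=1 Z=0
after  3: x0=0x42 x1=0x66 x2=0xbe x3=0xa8  N=0 Z=0
after  4: x0=0x42 x1=0x66 x2=0xbe x3=0x24  N=0 Z=0
-- IRQ taken; context saved, return-PC = 5 --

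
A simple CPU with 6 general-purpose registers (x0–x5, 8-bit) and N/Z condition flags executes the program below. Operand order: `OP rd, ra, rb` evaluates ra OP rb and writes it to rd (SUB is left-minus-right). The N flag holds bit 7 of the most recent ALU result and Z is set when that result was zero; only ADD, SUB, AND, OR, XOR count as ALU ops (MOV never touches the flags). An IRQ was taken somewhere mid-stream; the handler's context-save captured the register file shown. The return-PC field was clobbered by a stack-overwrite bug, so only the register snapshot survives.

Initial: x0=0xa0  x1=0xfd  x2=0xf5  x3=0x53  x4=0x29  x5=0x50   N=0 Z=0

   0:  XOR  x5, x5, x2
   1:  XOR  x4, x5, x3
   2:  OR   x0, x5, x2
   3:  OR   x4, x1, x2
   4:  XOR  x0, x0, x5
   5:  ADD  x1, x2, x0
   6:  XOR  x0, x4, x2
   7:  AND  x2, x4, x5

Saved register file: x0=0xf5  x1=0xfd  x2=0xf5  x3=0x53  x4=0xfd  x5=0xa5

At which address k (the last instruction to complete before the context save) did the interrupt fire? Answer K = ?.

after  0: x0=0xa0 x1=0xfd x2=0xf5 x3=0x53 x4=0x29 x5=0xa5  N=1 Z=0
after  1: x0=0xa0 x1=0xfd x2=0xf5 x3=0x53 x4=0xf6 x5=0xa5  N=1 Z=0
after  2: x0=0xf5 x1=0xfd x2=0xf5 x3=0x53 x4=0xf6 x5=0xa5  N=1 Z=0
after  3: x0=0xf5 x1=0xfd x2=0xf5 x3=0x53 x4=0xfd x5=0xa5  N=1 Z=0
-- IRQ taken; context saved, return-PC = 4 --

K = 3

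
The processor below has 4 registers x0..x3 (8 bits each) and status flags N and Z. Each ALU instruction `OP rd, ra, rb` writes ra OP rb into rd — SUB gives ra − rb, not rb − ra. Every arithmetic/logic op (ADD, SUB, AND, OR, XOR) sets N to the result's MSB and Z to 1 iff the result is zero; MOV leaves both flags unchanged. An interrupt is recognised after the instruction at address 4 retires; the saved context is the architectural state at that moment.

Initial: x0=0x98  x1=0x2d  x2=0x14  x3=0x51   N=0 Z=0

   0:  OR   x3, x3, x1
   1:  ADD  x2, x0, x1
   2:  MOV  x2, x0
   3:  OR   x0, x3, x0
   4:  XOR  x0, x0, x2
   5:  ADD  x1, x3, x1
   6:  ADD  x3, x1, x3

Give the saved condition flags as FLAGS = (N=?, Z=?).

FLAGS = (N=0, Z=0)

after  0: x0=0x98 x1=0x2d x2=0x14 x3=0x7d  N=0 Z=0
after  1: x0=0x98 x1=0x2d x2=0xc5 x3=0x7d  N=1 Z=0
after  2: x0=0x98 x1=0x2d x2=0x98 x3=0x7d  N=1 Z=0
after  3: x0=0xfd x1=0x2d x2=0x98 x3=0x7d  N=1 Z=0
after  4: x0=0x65 x1=0x2d x2=0x98 x3=0x7d  N=0 Z=0
-- IRQ taken; context saved, return-PC = 5 --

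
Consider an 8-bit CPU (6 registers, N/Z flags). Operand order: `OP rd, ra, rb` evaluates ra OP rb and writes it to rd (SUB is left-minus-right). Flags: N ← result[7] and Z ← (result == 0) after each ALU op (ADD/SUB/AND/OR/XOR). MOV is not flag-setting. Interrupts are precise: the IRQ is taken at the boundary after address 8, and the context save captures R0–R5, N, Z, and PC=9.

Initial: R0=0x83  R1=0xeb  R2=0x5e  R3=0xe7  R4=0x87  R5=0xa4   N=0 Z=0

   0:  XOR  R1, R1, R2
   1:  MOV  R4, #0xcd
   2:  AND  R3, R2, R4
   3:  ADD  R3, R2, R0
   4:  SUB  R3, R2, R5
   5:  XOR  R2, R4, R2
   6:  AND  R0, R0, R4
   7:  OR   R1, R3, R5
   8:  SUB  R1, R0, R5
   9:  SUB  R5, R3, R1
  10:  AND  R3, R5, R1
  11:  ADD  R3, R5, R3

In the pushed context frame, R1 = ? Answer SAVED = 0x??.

after  0: R0=0x83 R1=0xb5 R2=0x5e R3=0xe7 R4=0x87 R5=0xa4  N=1 Z=0
after  1: R0=0x83 R1=0xb5 R2=0x5e R3=0xe7 R4=0xcd R5=0xa4  N=1 Z=0
after  2: R0=0x83 R1=0xb5 R2=0x5e R3=0x4c R4=0xcd R5=0xa4  N=0 Z=0
after  3: R0=0x83 R1=0xb5 R2=0x5e R3=0xe1 R4=0xcd R5=0xa4  N=1 Z=0
after  4: R0=0x83 R1=0xb5 R2=0x5e R3=0xba R4=0xcd R5=0xa4  N=1 Z=0
after  5: R0=0x83 R1=0xb5 R2=0x93 R3=0xba R4=0xcd R5=0xa4  N=1 Z=0
after  6: R0=0x81 R1=0xb5 R2=0x93 R3=0xba R4=0xcd R5=0xa4  N=1 Z=0
after  7: R0=0x81 R1=0xbe R2=0x93 R3=0xba R4=0xcd R5=0xa4  N=1 Z=0
after  8: R0=0x81 R1=0xdd R2=0x93 R3=0xba R4=0xcd R5=0xa4  N=1 Z=0
-- IRQ taken; context saved, return-PC = 9 --

SAVED = 0xdd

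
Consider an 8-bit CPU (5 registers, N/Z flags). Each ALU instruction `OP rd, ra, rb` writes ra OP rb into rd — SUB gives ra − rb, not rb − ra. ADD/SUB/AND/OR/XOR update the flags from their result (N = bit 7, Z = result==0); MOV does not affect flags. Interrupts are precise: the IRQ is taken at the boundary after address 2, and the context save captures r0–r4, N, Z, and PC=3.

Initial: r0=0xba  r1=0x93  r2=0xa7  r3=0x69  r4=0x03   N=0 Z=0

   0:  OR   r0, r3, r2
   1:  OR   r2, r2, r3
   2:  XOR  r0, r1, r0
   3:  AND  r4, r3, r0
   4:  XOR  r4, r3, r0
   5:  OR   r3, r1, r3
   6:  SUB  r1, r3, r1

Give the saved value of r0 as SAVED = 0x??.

SAVED = 0x7c

after  0: r0=0xef r1=0x93 r2=0xa7 r3=0x69 r4=0x03  N=1 Z=0
after  1: r0=0xef r1=0x93 r2=0xef r3=0x69 r4=0x03  N=1 Z=0
after  2: r0=0x7c r1=0x93 r2=0xef r3=0x69 r4=0x03  N=0 Z=0
-- IRQ taken; context saved, return-PC = 3 --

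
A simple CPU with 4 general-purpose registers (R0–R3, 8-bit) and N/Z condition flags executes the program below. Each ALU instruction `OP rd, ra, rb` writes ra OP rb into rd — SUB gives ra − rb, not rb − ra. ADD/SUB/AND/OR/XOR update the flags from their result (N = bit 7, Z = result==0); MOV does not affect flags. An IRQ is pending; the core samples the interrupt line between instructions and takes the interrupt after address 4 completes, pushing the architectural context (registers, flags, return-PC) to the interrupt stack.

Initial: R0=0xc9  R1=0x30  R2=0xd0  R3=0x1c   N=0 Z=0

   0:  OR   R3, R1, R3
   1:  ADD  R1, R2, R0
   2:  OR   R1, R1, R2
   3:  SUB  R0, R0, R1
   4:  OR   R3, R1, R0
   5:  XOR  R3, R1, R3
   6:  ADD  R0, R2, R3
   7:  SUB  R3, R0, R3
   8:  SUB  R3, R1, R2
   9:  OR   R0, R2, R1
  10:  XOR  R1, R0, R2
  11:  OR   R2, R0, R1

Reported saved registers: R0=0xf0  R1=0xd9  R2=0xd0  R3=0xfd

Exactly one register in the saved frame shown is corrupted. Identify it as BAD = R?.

after  0: R0=0xc9 R1=0x30 R2=0xd0 R3=0x3c  N=0 Z=0
after  1: R0=0xc9 R1=0x99 R2=0xd0 R3=0x3c  N=1 Z=0
after  2: R0=0xc9 R1=0xd9 R2=0xd0 R3=0x3c  N=1 Z=0
after  3: R0=0xf0 R1=0xd9 R2=0xd0 R3=0x3c  N=1 Z=0
after  4: R0=0xf0 R1=0xd9 R2=0xd0 R3=0xf9  N=1 Z=0
-- IRQ taken; context saved, return-PC = 5 --
mismatch: R3: reported 0xfd vs actual 0xf9

BAD = R3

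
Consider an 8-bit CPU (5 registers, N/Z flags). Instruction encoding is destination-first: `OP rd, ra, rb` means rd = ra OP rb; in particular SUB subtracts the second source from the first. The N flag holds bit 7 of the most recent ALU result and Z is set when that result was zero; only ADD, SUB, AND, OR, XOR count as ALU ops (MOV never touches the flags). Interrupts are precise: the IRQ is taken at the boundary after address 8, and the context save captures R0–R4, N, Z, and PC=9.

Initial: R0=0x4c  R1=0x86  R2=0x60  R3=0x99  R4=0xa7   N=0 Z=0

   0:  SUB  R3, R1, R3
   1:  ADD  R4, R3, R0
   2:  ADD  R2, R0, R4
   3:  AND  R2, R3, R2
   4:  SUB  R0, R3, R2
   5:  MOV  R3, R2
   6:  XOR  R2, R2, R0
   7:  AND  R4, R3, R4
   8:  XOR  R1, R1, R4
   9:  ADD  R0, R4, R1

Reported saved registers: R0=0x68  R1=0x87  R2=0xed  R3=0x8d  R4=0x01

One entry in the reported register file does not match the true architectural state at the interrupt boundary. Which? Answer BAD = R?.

after  0: R0=0x4c R1=0x86 R2=0x60 R3=0xed R4=0xa7  N=1 Z=0
after  1: R0=0x4c R1=0x86 R2=0x60 R3=0xed R4=0x39  N=0 Z=0
after  2: R0=0x4c R1=0x86 R2=0x85 R3=0xed R4=0x39  N=1 Z=0
after  3: R0=0x4c R1=0x86 R2=0x85 R3=0xed R4=0x39  N=1 Z=0
after  4: R0=0x68 R1=0x86 R2=0x85 R3=0xed R4=0x39  N=0 Z=0
after  5: R0=0x68 R1=0x86 R2=0x85 R3=0x85 R4=0x39  N=0 Z=0
after  6: R0=0x68 R1=0x86 R2=0xed R3=0x85 R4=0x39  N=1 Z=0
after  7: R0=0x68 R1=0x86 R2=0xed R3=0x85 R4=0x01  N=0 Z=0
after  8: R0=0x68 R1=0x87 R2=0xed R3=0x85 R4=0x01  N=1 Z=0
-- IRQ taken; context saved, return-PC = 9 --
mismatch: R3: reported 0x8d vs actual 0x85

BAD = R3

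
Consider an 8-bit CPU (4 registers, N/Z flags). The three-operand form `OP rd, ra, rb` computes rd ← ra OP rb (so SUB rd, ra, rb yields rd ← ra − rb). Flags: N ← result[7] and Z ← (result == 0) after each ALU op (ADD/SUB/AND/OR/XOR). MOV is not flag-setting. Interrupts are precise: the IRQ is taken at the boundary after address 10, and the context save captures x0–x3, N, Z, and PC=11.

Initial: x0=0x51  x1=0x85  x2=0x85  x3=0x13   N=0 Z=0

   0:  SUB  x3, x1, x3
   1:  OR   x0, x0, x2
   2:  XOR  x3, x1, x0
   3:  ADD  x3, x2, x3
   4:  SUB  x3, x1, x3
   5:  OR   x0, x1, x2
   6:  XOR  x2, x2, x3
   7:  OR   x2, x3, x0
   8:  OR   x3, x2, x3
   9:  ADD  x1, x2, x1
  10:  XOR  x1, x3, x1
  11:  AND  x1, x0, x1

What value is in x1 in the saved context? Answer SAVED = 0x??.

after  0: x0=0x51 x1=0x85 x2=0x85 x3=0x72  N=0 Z=0
after  1: x0=0xd5 x1=0x85 x2=0x85 x3=0x72  N=1 Z=0
after  2: x0=0xd5 x1=0x85 x2=0x85 x3=0x50  N=0 Z=0
after  3: x0=0xd5 x1=0x85 x2=0x85 x3=0xd5  N=1 Z=0
after  4: x0=0xd5 x1=0x85 x2=0x85 x3=0xb0  N=1 Z=0
after  5: x0=0x85 x1=0x85 x2=0x85 x3=0xb0  N=1 Z=0
after  6: x0=0x85 x1=0x85 x2=0x35 x3=0xb0  N=0 Z=0
after  7: x0=0x85 x1=0x85 x2=0xb5 x3=0xb0  N=1 Z=0
after  8: x0=0x85 x1=0x85 x2=0xb5 x3=0xb5  N=1 Z=0
after  9: x0=0x85 x1=0x3a x2=0xb5 x3=0xb5  N=0 Z=0
after 10: x0=0x85 x1=0x8f x2=0xb5 x3=0xb5  N=1 Z=0
-- IRQ taken; context saved, return-PC = 11 --

SAVED = 0x8f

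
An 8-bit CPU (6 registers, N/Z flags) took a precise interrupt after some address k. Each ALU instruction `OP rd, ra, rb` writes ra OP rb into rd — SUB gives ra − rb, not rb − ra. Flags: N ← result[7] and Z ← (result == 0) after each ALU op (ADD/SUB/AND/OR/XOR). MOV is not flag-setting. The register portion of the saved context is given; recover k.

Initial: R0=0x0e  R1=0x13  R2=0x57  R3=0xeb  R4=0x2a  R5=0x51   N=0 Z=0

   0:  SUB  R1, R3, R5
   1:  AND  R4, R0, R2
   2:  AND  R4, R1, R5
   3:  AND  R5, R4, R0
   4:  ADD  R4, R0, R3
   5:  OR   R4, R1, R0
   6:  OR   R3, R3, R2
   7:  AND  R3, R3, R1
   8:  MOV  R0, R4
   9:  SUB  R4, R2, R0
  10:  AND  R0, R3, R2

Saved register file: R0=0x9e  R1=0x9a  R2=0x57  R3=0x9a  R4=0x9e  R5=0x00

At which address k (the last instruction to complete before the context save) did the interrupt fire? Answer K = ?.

after  0: R0=0x0e R1=0x9a R2=0x57 R3=0xeb R4=0x2a R5=0x51  N=1 Z=0
after  1: R0=0x0e R1=0x9a R2=0x57 R3=0xeb R4=0x06 R5=0x51  N=0 Z=0
after  2: R0=0x0e R1=0x9a R2=0x57 R3=0xeb R4=0x10 R5=0x51  N=0 Z=0
after  3: R0=0x0e R1=0x9a R2=0x57 R3=0xeb R4=0x10 R5=0x00  N=0 Z=1
after  4: R0=0x0e R1=0x9a R2=0x57 R3=0xeb R4=0xf9 R5=0x00  N=1 Z=0
after  5: R0=0x0e R1=0x9a R2=0x57 R3=0xeb R4=0x9e R5=0x00  N=1 Z=0
after  6: R0=0x0e R1=0x9a R2=0x57 R3=0xff R4=0x9e R5=0x00  N=1 Z=0
after  7: R0=0x0e R1=0x9a R2=0x57 R3=0x9a R4=0x9e R5=0x00  N=1 Z=0
after  8: R0=0x9e R1=0x9a R2=0x57 R3=0x9a R4=0x9e R5=0x00  N=1 Z=0
-- IRQ taken; context saved, return-PC = 9 --

K = 8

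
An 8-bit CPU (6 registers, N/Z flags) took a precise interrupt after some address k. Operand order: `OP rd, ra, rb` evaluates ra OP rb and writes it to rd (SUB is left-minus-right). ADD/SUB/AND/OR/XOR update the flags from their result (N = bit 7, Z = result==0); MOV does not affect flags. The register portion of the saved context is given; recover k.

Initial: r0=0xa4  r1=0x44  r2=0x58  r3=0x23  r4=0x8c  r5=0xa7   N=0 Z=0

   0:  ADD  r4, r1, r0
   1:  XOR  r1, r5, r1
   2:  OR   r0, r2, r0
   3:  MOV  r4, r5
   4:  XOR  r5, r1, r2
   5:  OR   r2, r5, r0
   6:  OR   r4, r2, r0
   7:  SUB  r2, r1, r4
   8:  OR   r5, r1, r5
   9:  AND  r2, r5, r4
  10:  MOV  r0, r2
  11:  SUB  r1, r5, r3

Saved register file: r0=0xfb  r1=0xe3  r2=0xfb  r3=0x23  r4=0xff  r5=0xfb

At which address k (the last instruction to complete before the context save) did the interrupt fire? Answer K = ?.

K = 10

after  0: r0=0xa4 r1=0x44 r2=0x58 r3=0x23 r4=0xe8 r5=0xa7  N=1 Z=0
after  1: r0=0xa4 r1=0xe3 r2=0x58 r3=0x23 r4=0xe8 r5=0xa7  N=1 Z=0
after  2: r0=0xfc r1=0xe3 r2=0x58 r3=0x23 r4=0xe8 r5=0xa7  N=1 Z=0
after  3: r0=0xfc r1=0xe3 r2=0x58 r3=0x23 r4=0xa7 r5=0xa7  N=1 Z=0
after  4: r0=0xfc r1=0xe3 r2=0x58 r3=0x23 r4=0xa7 r5=0xbb  N=1 Z=0
after  5: r0=0xfc r1=0xe3 r2=0xff r3=0x23 r4=0xa7 r5=0xbb  N=1 Z=0
after  6: r0=0xfc r1=0xe3 r2=0xff r3=0x23 r4=0xff r5=0xbb  N=1 Z=0
after  7: r0=0xfc r1=0xe3 r2=0xe4 r3=0x23 r4=0xff r5=0xbb  N=1 Z=0
after  8: r0=0xfc r1=0xe3 r2=0xe4 r3=0x23 r4=0xff r5=0xfb  N=1 Z=0
after  9: r0=0xfc r1=0xe3 r2=0xfb r3=0x23 r4=0xff r5=0xfb  N=1 Z=0
after 10: r0=0xfb r1=0xe3 r2=0xfb r3=0x23 r4=0xff r5=0xfb  N=1 Z=0
-- IRQ taken; context saved, return-PC = 11 --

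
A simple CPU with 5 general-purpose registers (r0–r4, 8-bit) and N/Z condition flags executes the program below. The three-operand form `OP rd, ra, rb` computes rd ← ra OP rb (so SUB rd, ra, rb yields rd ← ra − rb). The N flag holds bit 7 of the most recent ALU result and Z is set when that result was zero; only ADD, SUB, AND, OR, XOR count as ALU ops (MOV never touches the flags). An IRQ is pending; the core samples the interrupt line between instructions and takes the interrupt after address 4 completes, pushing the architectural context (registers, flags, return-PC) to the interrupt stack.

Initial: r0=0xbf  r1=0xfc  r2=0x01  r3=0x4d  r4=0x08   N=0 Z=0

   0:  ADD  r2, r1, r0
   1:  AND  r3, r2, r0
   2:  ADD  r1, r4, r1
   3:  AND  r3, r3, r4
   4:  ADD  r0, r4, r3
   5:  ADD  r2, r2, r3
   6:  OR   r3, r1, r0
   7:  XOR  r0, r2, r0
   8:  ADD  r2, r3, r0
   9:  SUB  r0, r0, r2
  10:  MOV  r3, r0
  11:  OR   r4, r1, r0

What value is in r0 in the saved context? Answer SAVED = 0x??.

after  0: r0=0xbf r1=0xfc r2=0xbb r3=0x4d r4=0x08  N=1 Z=0
after  1: r0=0xbf r1=0xfc r2=0xbb r3=0xbb r4=0x08  N=1 Z=0
after  2: r0=0xbf r1=0x04 r2=0xbb r3=0xbb r4=0x08  N=0 Z=0
after  3: r0=0xbf r1=0x04 r2=0xbb r3=0x08 r4=0x08  N=0 Z=0
after  4: r0=0x10 r1=0x04 r2=0xbb r3=0x08 r4=0x08  N=0 Z=0
-- IRQ taken; context saved, return-PC = 5 --

SAVED = 0x10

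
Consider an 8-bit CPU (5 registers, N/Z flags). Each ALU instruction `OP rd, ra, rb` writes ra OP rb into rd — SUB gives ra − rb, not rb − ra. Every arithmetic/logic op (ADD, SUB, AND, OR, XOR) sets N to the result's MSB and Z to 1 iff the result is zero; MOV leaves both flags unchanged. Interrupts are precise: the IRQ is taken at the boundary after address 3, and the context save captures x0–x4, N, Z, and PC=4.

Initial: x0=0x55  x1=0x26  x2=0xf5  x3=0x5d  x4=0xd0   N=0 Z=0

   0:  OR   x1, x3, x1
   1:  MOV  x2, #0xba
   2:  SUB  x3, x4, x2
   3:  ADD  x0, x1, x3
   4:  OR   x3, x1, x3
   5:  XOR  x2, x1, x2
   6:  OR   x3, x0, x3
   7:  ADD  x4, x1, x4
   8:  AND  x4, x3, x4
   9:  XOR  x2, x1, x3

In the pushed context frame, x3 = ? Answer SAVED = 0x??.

after  0: x0=0x55 x1=0x7f x2=0xf5 x3=0x5d x4=0xd0  N=0 Z=0
after  1: x0=0x55 x1=0x7f x2=0xba x3=0x5d x4=0xd0  N=0 Z=0
after  2: x0=0x55 x1=0x7f x2=0xba x3=0x16 x4=0xd0  N=0 Z=0
after  3: x0=0x95 x1=0x7f x2=0xba x3=0x16 x4=0xd0  N=1 Z=0
-- IRQ taken; context saved, return-PC = 4 --

SAVED = 0x16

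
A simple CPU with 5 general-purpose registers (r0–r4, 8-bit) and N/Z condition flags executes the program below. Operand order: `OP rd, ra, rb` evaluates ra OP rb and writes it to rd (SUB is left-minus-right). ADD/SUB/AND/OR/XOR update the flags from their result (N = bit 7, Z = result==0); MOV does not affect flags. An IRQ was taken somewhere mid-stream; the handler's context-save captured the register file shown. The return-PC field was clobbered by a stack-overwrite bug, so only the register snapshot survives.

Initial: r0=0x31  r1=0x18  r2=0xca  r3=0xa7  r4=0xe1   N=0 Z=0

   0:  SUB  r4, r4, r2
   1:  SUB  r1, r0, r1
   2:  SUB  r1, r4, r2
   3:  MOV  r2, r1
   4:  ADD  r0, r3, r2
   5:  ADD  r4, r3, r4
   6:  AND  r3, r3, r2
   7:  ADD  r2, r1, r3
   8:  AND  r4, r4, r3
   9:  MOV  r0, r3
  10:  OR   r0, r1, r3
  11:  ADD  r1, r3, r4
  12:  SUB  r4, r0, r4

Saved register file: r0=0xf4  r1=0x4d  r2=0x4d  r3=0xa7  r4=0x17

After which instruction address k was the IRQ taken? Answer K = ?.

K = 4

after  0: r0=0x31 r1=0x18 r2=0xca r3=0xa7 r4=0x17  N=0 Z=0
after  1: r0=0x31 r1=0x19 r2=0xca r3=0xa7 r4=0x17  N=0 Z=0
after  2: r0=0x31 r1=0x4d r2=0xca r3=0xa7 r4=0x17  N=0 Z=0
after  3: r0=0x31 r1=0x4d r2=0x4d r3=0xa7 r4=0x17  N=0 Z=0
after  4: r0=0xf4 r1=0x4d r2=0x4d r3=0xa7 r4=0x17  N=1 Z=0
-- IRQ taken; context saved, return-PC = 5 --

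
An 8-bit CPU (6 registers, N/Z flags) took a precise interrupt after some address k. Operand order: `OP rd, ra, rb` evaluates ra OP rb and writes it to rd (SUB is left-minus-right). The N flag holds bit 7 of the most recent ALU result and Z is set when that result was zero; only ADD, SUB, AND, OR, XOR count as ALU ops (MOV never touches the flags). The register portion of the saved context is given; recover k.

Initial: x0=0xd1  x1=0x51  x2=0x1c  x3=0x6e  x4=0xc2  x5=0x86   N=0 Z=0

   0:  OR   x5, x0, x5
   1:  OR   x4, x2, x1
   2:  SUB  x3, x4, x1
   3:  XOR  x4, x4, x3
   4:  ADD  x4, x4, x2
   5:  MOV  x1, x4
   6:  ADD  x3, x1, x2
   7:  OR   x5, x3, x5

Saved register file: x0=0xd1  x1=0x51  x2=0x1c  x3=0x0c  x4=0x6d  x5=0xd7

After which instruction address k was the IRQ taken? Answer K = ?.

after  0: x0=0xd1 x1=0x51 x2=0x1c x3=0x6e x4=0xc2 x5=0xd7  N=1 Z=0
after  1: x0=0xd1 x1=0x51 x2=0x1c x3=0x6e x4=0x5d x5=0xd7  N=0 Z=0
after  2: x0=0xd1 x1=0x51 x2=0x1c x3=0x0c x4=0x5d x5=0xd7  N=0 Z=0
after  3: x0=0xd1 x1=0x51 x2=0x1c x3=0x0c x4=0x51 x5=0xd7  N=0 Z=0
after  4: x0=0xd1 x1=0x51 x2=0x1c x3=0x0c x4=0x6d x5=0xd7  N=0 Z=0
-- IRQ taken; context saved, return-PC = 5 --

K = 4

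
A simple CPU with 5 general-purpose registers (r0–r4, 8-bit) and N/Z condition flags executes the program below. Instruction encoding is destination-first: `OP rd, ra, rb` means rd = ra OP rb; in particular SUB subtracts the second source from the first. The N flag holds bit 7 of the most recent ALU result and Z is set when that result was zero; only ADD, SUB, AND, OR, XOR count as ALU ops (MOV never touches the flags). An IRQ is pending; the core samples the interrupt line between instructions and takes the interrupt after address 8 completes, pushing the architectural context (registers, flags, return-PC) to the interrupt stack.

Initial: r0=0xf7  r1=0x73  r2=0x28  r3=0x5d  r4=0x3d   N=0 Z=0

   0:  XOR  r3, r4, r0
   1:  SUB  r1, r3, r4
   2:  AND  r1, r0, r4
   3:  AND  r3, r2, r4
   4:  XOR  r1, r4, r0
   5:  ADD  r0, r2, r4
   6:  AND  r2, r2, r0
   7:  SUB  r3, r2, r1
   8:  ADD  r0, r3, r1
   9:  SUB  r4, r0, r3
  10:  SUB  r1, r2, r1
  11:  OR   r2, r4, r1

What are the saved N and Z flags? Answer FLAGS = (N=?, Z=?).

FLAGS = (N=0, Z=0)

after  0: r0=0xf7 r1=0x73 r2=0x28 r3=0xca r4=0x3d  N=1 Z=0
after  1: r0=0xf7 r1=0x8d r2=0x28 r3=0xca r4=0x3d  N=1 Z=0
after  2: r0=0xf7 r1=0x35 r2=0x28 r3=0xca r4=0x3d  N=0 Z=0
after  3: r0=0xf7 r1=0x35 r2=0x28 r3=0x28 r4=0x3d  N=0 Z=0
after  4: r0=0xf7 r1=0xca r2=0x28 r3=0x28 r4=0x3d  N=1 Z=0
after  5: r0=0x65 r1=0xca r2=0x28 r3=0x28 r4=0x3d  N=0 Z=0
after  6: r0=0x65 r1=0xca r2=0x20 r3=0x28 r4=0x3d  N=0 Z=0
after  7: r0=0x65 r1=0xca r2=0x20 r3=0x56 r4=0x3d  N=0 Z=0
after  8: r0=0x20 r1=0xca r2=0x20 r3=0x56 r4=0x3d  N=0 Z=0
-- IRQ taken; context saved, return-PC = 9 --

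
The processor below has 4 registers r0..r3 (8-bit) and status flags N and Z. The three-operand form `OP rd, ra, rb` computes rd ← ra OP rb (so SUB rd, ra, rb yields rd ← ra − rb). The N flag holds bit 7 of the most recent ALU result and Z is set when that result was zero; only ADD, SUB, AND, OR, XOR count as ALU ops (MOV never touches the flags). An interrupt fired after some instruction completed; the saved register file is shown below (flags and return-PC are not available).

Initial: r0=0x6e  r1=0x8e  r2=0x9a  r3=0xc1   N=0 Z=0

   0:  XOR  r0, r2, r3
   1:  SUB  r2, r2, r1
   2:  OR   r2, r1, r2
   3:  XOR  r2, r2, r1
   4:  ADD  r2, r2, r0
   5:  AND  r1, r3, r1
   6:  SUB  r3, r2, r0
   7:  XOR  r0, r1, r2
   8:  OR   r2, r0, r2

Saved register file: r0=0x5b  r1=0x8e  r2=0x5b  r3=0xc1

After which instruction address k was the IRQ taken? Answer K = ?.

K = 4

after  0: r0=0x5b r1=0x8e r2=0x9a r3=0xc1  N=0 Z=0
after  1: r0=0x5b r1=0x8e r2=0x0c r3=0xc1  N=0 Z=0
after  2: r0=0x5b r1=0x8e r2=0x8e r3=0xc1  N=1 Z=0
after  3: r0=0x5b r1=0x8e r2=0x00 r3=0xc1  N=0 Z=1
after  4: r0=0x5b r1=0x8e r2=0x5b r3=0xc1  N=0 Z=0
-- IRQ taken; context saved, return-PC = 5 --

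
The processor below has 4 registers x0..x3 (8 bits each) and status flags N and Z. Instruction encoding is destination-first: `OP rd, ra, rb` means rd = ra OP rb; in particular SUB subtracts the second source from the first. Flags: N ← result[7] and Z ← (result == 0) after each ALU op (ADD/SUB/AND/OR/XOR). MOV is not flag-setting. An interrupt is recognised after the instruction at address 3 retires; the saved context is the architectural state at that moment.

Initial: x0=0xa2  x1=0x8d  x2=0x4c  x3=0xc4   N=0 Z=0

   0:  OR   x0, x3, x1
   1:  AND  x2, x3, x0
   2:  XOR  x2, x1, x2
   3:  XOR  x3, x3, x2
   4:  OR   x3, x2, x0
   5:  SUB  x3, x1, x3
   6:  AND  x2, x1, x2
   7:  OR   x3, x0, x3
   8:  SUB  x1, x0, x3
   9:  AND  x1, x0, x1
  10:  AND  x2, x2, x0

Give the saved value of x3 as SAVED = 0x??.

SAVED = 0x8d

after  0: x0=0xcd x1=0x8d x2=0x4c x3=0xc4  N=1 Z=0
after  1: x0=0xcd x1=0x8d x2=0xc4 x3=0xc4  N=1 Z=0
after  2: x0=0xcd x1=0x8d x2=0x49 x3=0xc4  N=0 Z=0
after  3: x0=0xcd x1=0x8d x2=0x49 x3=0x8d  N=1 Z=0
-- IRQ taken; context saved, return-PC = 4 --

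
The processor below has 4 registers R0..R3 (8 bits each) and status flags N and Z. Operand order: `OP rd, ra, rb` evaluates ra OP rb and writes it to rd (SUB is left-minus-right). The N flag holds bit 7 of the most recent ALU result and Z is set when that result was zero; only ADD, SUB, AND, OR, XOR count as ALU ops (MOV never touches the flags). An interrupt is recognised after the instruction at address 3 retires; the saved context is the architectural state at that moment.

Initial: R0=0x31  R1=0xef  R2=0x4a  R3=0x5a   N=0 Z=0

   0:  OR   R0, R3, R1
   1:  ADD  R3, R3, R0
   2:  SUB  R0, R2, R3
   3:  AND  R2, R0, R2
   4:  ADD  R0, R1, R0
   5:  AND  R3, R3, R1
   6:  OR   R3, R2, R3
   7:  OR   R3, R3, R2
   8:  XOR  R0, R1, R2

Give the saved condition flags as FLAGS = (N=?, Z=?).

after  0: R0=0xff R1=0xef R2=0x4a R3=0x5a  N=1 Z=0
after  1: R0=0xff R1=0xef R2=0x4a R3=0x59  N=0 Z=0
after  2: R0=0xf1 R1=0xef R2=0x4a R3=0x59  N=1 Z=0
after  3: R0=0xf1 R1=0xef R2=0x40 R3=0x59  N=0 Z=0
-- IRQ taken; context saved, return-PC = 4 --

FLAGS = (N=0, Z=0)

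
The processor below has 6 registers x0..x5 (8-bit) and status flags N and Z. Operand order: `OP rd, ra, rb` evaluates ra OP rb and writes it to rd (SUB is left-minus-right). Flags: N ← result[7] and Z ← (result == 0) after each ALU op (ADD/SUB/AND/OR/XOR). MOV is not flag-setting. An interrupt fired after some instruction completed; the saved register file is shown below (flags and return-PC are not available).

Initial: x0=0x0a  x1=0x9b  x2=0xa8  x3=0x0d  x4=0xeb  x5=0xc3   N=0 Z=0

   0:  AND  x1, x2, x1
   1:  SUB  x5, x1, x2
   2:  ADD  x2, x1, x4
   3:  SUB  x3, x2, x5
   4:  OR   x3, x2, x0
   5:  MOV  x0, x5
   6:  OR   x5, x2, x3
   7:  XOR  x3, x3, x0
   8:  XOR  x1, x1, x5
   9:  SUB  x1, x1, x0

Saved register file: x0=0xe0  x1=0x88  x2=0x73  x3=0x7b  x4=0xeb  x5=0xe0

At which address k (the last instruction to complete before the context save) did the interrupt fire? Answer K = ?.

K = 5

after  0: x0=0x0a x1=0x88 x2=0xa8 x3=0x0d x4=0xeb x5=0xc3  N=1 Z=0
after  1: x0=0x0a x1=0x88 x2=0xa8 x3=0x0d x4=0xeb x5=0xe0  N=1 Z=0
after  2: x0=0x0a x1=0x88 x2=0x73 x3=0x0d x4=0xeb x5=0xe0  N=0 Z=0
after  3: x0=0x0a x1=0x88 x2=0x73 x3=0x93 x4=0xeb x5=0xe0  N=1 Z=0
after  4: x0=0x0a x1=0x88 x2=0x73 x3=0x7b x4=0xeb x5=0xe0  N=0 Z=0
after  5: x0=0xe0 x1=0x88 x2=0x73 x3=0x7b x4=0xeb x5=0xe0  N=0 Z=0
-- IRQ taken; context saved, return-PC = 6 --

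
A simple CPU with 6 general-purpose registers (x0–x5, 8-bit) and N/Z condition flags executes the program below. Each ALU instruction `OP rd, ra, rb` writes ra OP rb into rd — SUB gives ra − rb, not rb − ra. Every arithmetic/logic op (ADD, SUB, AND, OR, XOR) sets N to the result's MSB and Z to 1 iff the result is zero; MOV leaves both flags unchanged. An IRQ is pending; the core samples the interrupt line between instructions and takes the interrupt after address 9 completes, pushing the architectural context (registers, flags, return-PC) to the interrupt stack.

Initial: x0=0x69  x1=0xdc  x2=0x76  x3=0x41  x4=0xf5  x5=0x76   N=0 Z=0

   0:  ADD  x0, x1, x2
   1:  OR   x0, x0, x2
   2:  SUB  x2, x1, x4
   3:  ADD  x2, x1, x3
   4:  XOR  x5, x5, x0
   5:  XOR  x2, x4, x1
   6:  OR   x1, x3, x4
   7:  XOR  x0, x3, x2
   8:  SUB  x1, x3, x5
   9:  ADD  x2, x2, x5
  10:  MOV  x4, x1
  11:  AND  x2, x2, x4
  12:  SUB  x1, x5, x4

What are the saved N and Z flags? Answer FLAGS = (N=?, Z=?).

after  0: x0=0x52 x1=0xdc x2=0x76 x3=0x41 x4=0xf5 x5=0x76  N=0 Z=0
after  1: x0=0x76 x1=0xdc x2=0x76 x3=0x41 x4=0xf5 x5=0x76  N=0 Z=0
after  2: x0=0x76 x1=0xdc x2=0xe7 x3=0x41 x4=0xf5 x5=0x76  N=1 Z=0
after  3: x0=0x76 x1=0xdc x2=0x1d x3=0x41 x4=0xf5 x5=0x76  N=0 Z=0
after  4: x0=0x76 x1=0xdc x2=0x1d x3=0x41 x4=0xf5 x5=0x00  N=0 Z=1
after  5: x0=0x76 x1=0xdc x2=0x29 x3=0x41 x4=0xf5 x5=0x00  N=0 Z=0
after  6: x0=0x76 x1=0xf5 x2=0x29 x3=0x41 x4=0xf5 x5=0x00  N=1 Z=0
after  7: x0=0x68 x1=0xf5 x2=0x29 x3=0x41 x4=0xf5 x5=0x00  N=0 Z=0
after  8: x0=0x68 x1=0x41 x2=0x29 x3=0x41 x4=0xf5 x5=0x00  N=0 Z=0
after  9: x0=0x68 x1=0x41 x2=0x29 x3=0x41 x4=0xf5 x5=0x00  N=0 Z=0
-- IRQ taken; context saved, return-PC = 10 --

FLAGS = (N=0, Z=0)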